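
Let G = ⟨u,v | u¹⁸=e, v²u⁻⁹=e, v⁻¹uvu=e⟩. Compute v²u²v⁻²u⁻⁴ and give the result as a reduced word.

Multiply left to right, reducing at each step:
  (u⁹) · u² = u¹¹
  (u¹¹) · v⁻² = u²
  (u²) · u⁻⁴ = u¹⁶

Answer: u¹⁶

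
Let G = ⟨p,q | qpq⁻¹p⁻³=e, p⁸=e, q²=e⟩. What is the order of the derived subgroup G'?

G' = [G, G] is generated by all commutators. The generator-pair commutators are: [p, q] = p⁶.
The subgroup they normally generate is {e, p², p⁴, p⁶}, of order 4.
Check: |G/G'| = 16/4 = 4 is the order of the abelianisation.

Answer: 4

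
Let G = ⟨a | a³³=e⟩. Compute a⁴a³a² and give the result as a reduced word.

Multiply left to right, reducing at each step:
  (a⁴) · a³ = a⁷
  (a⁷) · a² = a⁹

Answer: a⁹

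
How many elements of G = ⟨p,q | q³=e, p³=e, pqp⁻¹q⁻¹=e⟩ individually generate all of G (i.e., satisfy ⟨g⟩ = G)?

⟨g⟩ = G would require ord(g) = |G| = 9, but the maximum element order in G is 3 < 9. So G is not cyclic and no single element generates it: the count is 0.

Answer: 0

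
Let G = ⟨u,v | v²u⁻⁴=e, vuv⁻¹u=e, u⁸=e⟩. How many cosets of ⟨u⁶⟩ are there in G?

First find ord(u⁶) by computing successive powers:
  (u⁶)¹ = u⁶, (u⁶)² = u⁴, (u⁶)³ = u², (u⁶)⁴ = e.
So |⟨u⁶⟩| = ord(u⁶) = 4. With |G| = 16, by Lagrange [G : ⟨u⁶⟩] = 16/4 = 4.

Answer: 4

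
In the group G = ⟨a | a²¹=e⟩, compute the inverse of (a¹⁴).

The order of (a¹⁴) is 3 (smallest k with (a¹⁴)ᵏ = e), so (a¹⁴)⁻¹ = (a¹⁴)² = a⁷.
Check: (a¹⁴) · (a⁷) → (a¹⁴) · a⁷ = e, giving e as required.

Answer: a⁷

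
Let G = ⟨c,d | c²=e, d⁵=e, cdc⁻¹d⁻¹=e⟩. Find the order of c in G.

Compute successive powers until reaching e:
  c¹ = c, c² = e.
The smallest positive k with cᵏ = e is 2.

Answer: 2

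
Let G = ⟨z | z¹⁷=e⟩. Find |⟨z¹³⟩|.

|⟨z¹³⟩| equals the order of z¹³. Compute successive powers until reaching e:
  (z¹³)¹ = z¹³, (z¹³)² = z⁹, (z¹³)³ = z⁵, (z¹³)⁴ = z, (z¹³)⁵ = z¹⁴, (z¹³)⁶ = z¹⁰, (z¹³)⁷ = z⁶, (z¹³)⁸ = z², (z¹³)⁹ = z¹⁵, (z¹³)¹⁰ = z¹¹, (z¹³)¹¹ = z⁷, (z¹³)¹² = z³, (z¹³)¹³ = z¹⁶, (z¹³)¹⁴ = z¹², (z¹³)¹⁵ = z⁸, (z¹³)¹⁶ = z⁴, (z¹³)¹⁷ = e.
The smallest positive k with (z¹³)ᵏ = e is 17, so |⟨z¹³⟩| = 17.

Answer: 17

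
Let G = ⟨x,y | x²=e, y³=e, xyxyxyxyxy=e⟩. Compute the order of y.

Compute successive powers until reaching e:
  y¹ = y, y² = y², y³ = e.
The smallest positive k with yᵏ = e is 3.

Answer: 3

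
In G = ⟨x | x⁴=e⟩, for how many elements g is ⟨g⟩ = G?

G is cyclic of order 4. An element generates G iff its order is 4, and a cyclic group of order 4 has exactly φ(4) = 2 such elements.

Answer: 2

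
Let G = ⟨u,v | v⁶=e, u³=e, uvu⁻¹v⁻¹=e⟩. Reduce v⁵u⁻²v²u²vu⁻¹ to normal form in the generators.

Multiply left to right, reducing at each step:
  (v⁵) · u⁻² = uv⁵
  (uv⁵) · v² = uv
  (uv) · u² = v
  v · v = v²
  (v²) · u⁻¹ = u²v²

Answer: u²v²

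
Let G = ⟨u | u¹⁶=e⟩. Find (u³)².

Compute successive powers of (u³), reducing at each step:
  (u³)²: (u³) · u³ = u⁶

Answer: u⁶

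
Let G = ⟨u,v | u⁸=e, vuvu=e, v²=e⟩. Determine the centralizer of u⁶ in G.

⟨u⁶⟩ ⊆ C_G(u⁶) since powers of u⁶ commute with u⁶; so |C_G(u⁶)| ≥ |⟨u⁶⟩| = 4.
By orbit–stabilizer, |C_G(u⁶)| = |G| / |conj. class of u⁶| = 16 / 2 = 8.
The 8 elements commuting with u⁶ are {e, u, u², u³, u⁴, u⁵, u⁶, u⁷}.

Answer: {e, u, u², u³, u⁴, u⁵, u⁶, u⁷}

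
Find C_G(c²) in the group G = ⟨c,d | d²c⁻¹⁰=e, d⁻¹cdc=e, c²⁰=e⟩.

⟨c²⟩ ⊆ C_G(c²) since powers of c² commute with c²; so |C_G(c²)| ≥ |⟨c²⟩| = 10.
By orbit–stabilizer, |C_G(c²)| = |G| / |conj. class of c²| = 40 / 2 = 20.
The 20 elements commuting with c² are {e, c, c², c³, c⁴, c⁵, c⁶, c⁷, c⁸, c⁹, c¹⁰, c¹¹, c¹², c¹³, c¹⁴, c¹⁵, c¹⁶, c¹⁷, c¹⁸, c¹⁹}.

Answer: {e, c, c², c³, c⁴, c⁵, c⁶, c⁷, c⁸, c⁹, c¹⁰, c¹¹, c¹², c¹³, c¹⁴, c¹⁵, c¹⁶, c¹⁷, c¹⁸, c¹⁹}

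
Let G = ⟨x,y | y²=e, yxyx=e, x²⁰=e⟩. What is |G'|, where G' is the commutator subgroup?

G' = [G, G] is generated by all commutators. The generator-pair commutators are: [x, y] = x².
The subgroup they normally generate is {e, x², x⁴, x⁶, x⁸, x¹⁰, x¹², x¹⁴, x¹⁶, x¹⁸}, of order 10.
Check: |G/G'| = 40/10 = 4 is the order of the abelianisation.

Answer: 10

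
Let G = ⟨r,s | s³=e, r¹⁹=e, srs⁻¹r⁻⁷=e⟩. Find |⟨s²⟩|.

|⟨s²⟩| equals the order of s². Compute successive powers until reaching e:
  (s²)¹ = s², (s²)² = s, (s²)³ = e.
The smallest positive k with (s²)ᵏ = e is 3, so |⟨s²⟩| = 3.

Answer: 3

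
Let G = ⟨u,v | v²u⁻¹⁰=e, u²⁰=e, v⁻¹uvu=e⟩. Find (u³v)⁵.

Compute successive powers of (u³v), reducing at each step:
  (u³v)²: (u³v) · u³ = v;   v · v = u¹⁰
  (u³v)³: (u¹⁰) · u³ = u¹³;   (u¹³) · v = u³v⁻¹
  (u³v)⁴: (u³v⁻¹) · u³ = v⁻¹;   (v⁻¹) · v = e
  (u³v)⁵: e · u³ = u³;   (u³) · v = u³v

Answer: u³v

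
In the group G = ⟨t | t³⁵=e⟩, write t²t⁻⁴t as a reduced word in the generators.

Multiply left to right, reducing at each step:
  (t²) · t⁻⁴ = t³³
  (t³³) · t = t³⁴

Answer: t³⁴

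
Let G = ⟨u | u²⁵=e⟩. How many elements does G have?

G is generated by a single element, so G is cyclic. The relator gives u²⁵ = e and no smaller power is forced to be e, so the 25 powers {e, u, u², u³, u⁴, u⁵, u⁶, u⁷, u⁸, u⁹, u²², u²³, u²¹, u²⁰, u²⁴, u¹², u¹³, u¹¹, u¹⁰, u¹⁴, u¹⁵, u¹⁶, u¹⁷, u¹⁸, u¹⁹} are distinct. Hence |G| = 25.

Answer: 25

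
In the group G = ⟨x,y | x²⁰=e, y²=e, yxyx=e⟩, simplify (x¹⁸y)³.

Compute successive powers of (x¹⁸y), reducing at each step:
  (x¹⁸y)²: (x¹⁸y) · x¹⁸ = y;   y · y = e
  (x¹⁸y)³: e · x¹⁸ = x¹⁸;   (x¹⁸) · y = x¹⁸y

Answer: x¹⁸y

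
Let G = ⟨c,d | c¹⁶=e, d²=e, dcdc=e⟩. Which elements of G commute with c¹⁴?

⟨c¹⁴⟩ ⊆ C_G(c¹⁴) since powers of c¹⁴ commute with c¹⁴; so |C_G(c¹⁴)| ≥ |⟨c¹⁴⟩| = 8.
By orbit–stabilizer, |C_G(c¹⁴)| = |G| / |conj. class of c¹⁴| = 32 / 2 = 16.
The 16 elements commuting with c¹⁴ are {e, c, c², c³, c⁴, c⁵, c⁶, c⁷, c⁸, c⁹, c¹⁰, c¹¹, c¹², c¹³, c¹⁴, c¹⁵}.

Answer: {e, c, c², c³, c⁴, c⁵, c⁶, c⁷, c⁸, c⁹, c¹⁰, c¹¹, c¹², c¹³, c¹⁴, c¹⁵}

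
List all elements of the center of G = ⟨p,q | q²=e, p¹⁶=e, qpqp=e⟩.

An element z ∈ Z(G) iff z commutes with every generator.
For example p⁸ is central: (p⁸)·p = p⁹ = p·(p⁸); (p⁸)·q = p⁸q = q·(p⁸).
Whereas p ∉ Z(G) since p·q = pq ≠ p¹⁵q = q·p.
Checking each of the 32 elements this way gives Z(G) = {e, p⁸}, of order 2.

Answer: {e, p⁸}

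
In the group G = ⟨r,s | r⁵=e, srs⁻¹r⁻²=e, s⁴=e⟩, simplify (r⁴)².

Compute successive powers of (r⁴), reducing at each step:
  (r⁴)²: (r⁴) · r⁴ = r³

Answer: r³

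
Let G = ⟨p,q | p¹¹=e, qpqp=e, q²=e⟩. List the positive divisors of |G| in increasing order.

|G| = 22 = 2 · 11. By Lagrange's theorem the order of any subgroup divides 22; the divisors of 22 are 1, 2, 11, 22.

Answer: 1, 2, 11, 22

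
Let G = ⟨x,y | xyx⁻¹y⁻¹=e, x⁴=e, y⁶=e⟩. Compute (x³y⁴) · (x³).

Compute (x³y⁴) · (x³) by multiplying left to right and reducing via the relations at each step:
  (x³y⁴) · x³ = x²y⁴

Answer: x²y⁴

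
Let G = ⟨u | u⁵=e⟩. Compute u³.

Compute successive powers of u, reducing at each step:
  u²: u · u = u²
  u³: (u²) · u = u³

Answer: u³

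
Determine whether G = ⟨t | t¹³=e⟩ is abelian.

G has a single generator, so G is cyclic and hence abelian.

Answer: Yes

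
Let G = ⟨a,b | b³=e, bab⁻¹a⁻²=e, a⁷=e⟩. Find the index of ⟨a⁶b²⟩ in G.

First find ord(a⁶b²) by computing successive powers:
  (a⁶b²)¹ = a⁶b², (a⁶b²)² = a²b, (a⁶b²)³ = e.
So |⟨a⁶b²⟩| = ord(a⁶b²) = 3. With |G| = 21, by Lagrange [G : ⟨a⁶b²⟩] = 21/3 = 7.

Answer: 7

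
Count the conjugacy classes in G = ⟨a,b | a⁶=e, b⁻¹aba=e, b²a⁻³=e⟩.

The conjugacy classes (representative and size) are:
  [e] (size 1), [a] (size 2), [a²] (size 2), [a³] (size 1), [ab⁻¹] (size 3), [a²b⁻¹] (size 3).
Class equation: 1 + 2 + 2 + 1 + 3 + 3 = 12 = |G|. So G has 6 conjugacy classes.

Answer: 6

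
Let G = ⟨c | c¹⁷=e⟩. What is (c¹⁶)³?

Compute successive powers of (c¹⁶), reducing at each step:
  (c¹⁶)²: (c¹⁶) · c¹⁶ = c¹⁵
  (c¹⁶)³: (c¹⁵) · c¹⁶ = c¹⁴

Answer: c¹⁴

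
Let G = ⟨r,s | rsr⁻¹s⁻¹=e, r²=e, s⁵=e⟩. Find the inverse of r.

The order of r is 2 (smallest k with rᵏ = e), so r⁻¹ = r¹ = r.
Check: r · r → r · r = e, giving e as required.

Answer: r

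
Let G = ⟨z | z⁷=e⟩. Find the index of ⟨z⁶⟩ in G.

First find ord(z⁶) by computing successive powers:
  (z⁶)¹ = z⁶, (z⁶)² = z⁵, (z⁶)³ = z⁴, (z⁶)⁴ = z³, (z⁶)⁵ = z², (z⁶)⁶ = z, (z⁶)⁷ = e.
So |⟨z⁶⟩| = ord(z⁶) = 7. With |G| = 7, by Lagrange [G : ⟨z⁶⟩] = 7/7 = 1.

Answer: 1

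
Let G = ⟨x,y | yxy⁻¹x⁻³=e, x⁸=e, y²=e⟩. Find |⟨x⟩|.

|⟨x⟩| equals the order of x. Compute successive powers until reaching e:
  x¹ = x, x² = x², x³ = x³, x⁴ = x⁴, x⁵ = x⁵, x⁶ = x⁶, x⁷ = x⁷, x⁸ = e.
The smallest positive k with xᵏ = e is 8, so |⟨x⟩| = 8.

Answer: 8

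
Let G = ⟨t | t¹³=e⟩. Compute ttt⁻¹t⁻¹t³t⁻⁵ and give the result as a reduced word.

Multiply left to right, reducing at each step:
  t · t = t²
  (t²) · t⁻¹ = t
  t · t⁻¹ = e
  e · t³ = t³
  (t³) · t⁻⁵ = t¹¹

Answer: t¹¹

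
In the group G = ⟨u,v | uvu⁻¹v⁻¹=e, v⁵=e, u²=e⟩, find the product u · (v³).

Compute u · (v³) by multiplying left to right and reducing via the relations at each step:
  u · v³ = uv³

Answer: uv³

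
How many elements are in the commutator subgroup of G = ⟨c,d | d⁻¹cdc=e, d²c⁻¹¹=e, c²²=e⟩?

G' = [G, G] is generated by all commutators. The generator-pair commutators are: [c, d] = c².
The subgroup they normally generate is {e, c², c⁴, c⁶, c⁸, c¹⁰, c¹², c¹⁴, c¹⁶, c¹⁸, c²⁰}, of order 11.
Check: |G/G'| = 44/11 = 4 is the order of the abelianisation.

Answer: 11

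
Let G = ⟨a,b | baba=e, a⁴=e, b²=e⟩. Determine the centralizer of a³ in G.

⟨a³⟩ ⊆ C_G(a³) since powers of a³ commute with a³; so |C_G(a³)| ≥ |⟨a³⟩| = 4.
By orbit–stabilizer, |C_G(a³)| = |G| / |conj. class of a³| = 8 / 2 = 4.
The 4 elements commuting with a³ are {e, a, a², a³}.

Answer: {e, a, a², a³}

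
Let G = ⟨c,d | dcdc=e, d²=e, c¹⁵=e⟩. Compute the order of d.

Compute successive powers until reaching e:
  d¹ = d, d² = e.
The smallest positive k with dᵏ = e is 2.

Answer: 2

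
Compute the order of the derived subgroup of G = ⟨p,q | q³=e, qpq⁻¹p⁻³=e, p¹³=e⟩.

G' = [G, G] is generated by all commutators. The generator-pair commutators are: [p, q] = p¹¹.
The subgroup they normally generate is {e, p, p², p³, p⁴, p⁵, p⁶, p⁷, p⁸, p⁹, p¹⁰, p¹¹, p¹²}, of order 13.
Check: |G/G'| = 39/13 = 3 is the order of the abelianisation.

Answer: 13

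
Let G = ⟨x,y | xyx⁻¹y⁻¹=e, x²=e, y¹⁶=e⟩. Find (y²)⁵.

Compute successive powers of (y²), reducing at each step:
  (y²)²: (y²) · y² = y⁴
  (y²)³: (y⁴) · y² = y⁶
  (y²)⁴: (y⁶) · y² = y⁸
  (y²)⁵: (y⁸) · y² = y¹⁰

Answer: y¹⁰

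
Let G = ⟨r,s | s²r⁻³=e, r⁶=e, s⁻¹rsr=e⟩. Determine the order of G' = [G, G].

G' = [G, G] is generated by all commutators. The generator-pair commutators are: [r, s] = r².
The subgroup they normally generate is {e, r², r⁴}, of order 3.
Check: |G/G'| = 12/3 = 4 is the order of the abelianisation.

Answer: 3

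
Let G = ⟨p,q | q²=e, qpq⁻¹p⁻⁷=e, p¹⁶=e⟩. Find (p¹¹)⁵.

Compute successive powers of (p¹¹), reducing at each step:
  (p¹¹)²: (p¹¹) · p¹¹ = p⁶
  (p¹¹)³: (p⁶) · p¹¹ = p
  (p¹¹)⁴: p · p¹¹ = p¹²
  (p¹¹)⁵: (p¹²) · p¹¹ = p⁷

Answer: p⁷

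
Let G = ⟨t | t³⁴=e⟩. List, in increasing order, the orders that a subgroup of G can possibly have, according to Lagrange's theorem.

|G| = 34 = 2 · 17. By Lagrange's theorem the order of any subgroup divides 34; the divisors of 34 are 1, 2, 17, 34.

Answer: 1, 2, 17, 34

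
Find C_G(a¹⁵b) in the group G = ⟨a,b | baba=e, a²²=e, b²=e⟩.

⟨a¹⁵b⟩ ⊆ C_G(a¹⁵b) since powers of a¹⁵b commute with a¹⁵b; so |C_G(a¹⁵b)| ≥ |⟨a¹⁵b⟩| = 2.
By orbit–stabilizer, |C_G(a¹⁵b)| = |G| / |conj. class of a¹⁵b| = 44 / 11 = 4.
The 4 elements commuting with a¹⁵b are {e, a¹¹, a⁴b, a¹⁵b}.

Answer: {e, a¹¹, a⁴b, a¹⁵b}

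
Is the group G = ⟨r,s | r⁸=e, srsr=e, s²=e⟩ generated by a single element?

Every cyclic group is abelian. But r·s = rs while s·r = r⁷s, so r·s ≠ s·r and G is not abelian. Hence G is not cyclic.

Answer: No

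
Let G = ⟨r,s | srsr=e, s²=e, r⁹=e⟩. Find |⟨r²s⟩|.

|⟨r²s⟩| equals the order of r²s. Compute successive powers until reaching e:
  (r²s)¹ = r²s, (r²s)² = e.
The smallest positive k with (r²s)ᵏ = e is 2, so |⟨r²s⟩| = 2.

Answer: 2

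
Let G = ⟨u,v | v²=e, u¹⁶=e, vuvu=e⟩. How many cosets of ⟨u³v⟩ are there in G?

First find ord(u³v) by computing successive powers:
  (u³v)¹ = u³v, (u³v)² = e.
So |⟨u³v⟩| = ord(u³v) = 2. With |G| = 32, by Lagrange [G : ⟨u³v⟩] = 32/2 = 16.

Answer: 16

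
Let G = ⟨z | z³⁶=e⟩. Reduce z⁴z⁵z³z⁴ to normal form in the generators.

Multiply left to right, reducing at each step:
  (z⁴) · z⁵ = z⁹
  (z⁹) · z³ = z¹²
  (z¹²) · z⁴ = z¹⁶

Answer: z¹⁶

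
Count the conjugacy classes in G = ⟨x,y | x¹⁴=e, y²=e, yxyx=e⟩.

The conjugacy classes (representative and size) are:
  [e] (size 1), [x¹³] (size 2), [x²] (size 2), [x³] (size 2), [x¹⁰] (size 2), [x⁵] (size 2), [x⁸] (size 2), [x⁷] (size 1), [x⁶y] (size 7), [x⁹y] (size 7).
Class equation: 1 + 2 + 2 + 2 + 2 + 2 + 2 + 1 + 7 + 7 = 28 = |G|. So G has 10 conjugacy classes.

Answer: 10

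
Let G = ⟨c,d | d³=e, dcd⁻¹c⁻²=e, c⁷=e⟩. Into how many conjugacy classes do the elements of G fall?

The conjugacy classes (representative and size) are:
  [e] (size 1), [c²] (size 3), [c⁵] (size 3), [d] (size 7), [d²] (size 7).
Class equation: 1 + 3 + 3 + 7 + 7 = 21 = |G|. So G has 5 conjugacy classes.

Answer: 5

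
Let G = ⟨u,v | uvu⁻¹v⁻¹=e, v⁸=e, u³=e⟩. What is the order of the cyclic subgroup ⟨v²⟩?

|⟨v²⟩| equals the order of v². Compute successive powers until reaching e:
  (v²)¹ = v², (v²)² = v⁴, (v²)³ = v⁶, (v²)⁴ = e.
The smallest positive k with (v²)ᵏ = e is 4, so |⟨v²⟩| = 4.

Answer: 4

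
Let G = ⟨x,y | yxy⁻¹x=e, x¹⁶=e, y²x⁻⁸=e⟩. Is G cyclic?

Every cyclic group is abelian. But x·y = xy while y·x = x⁷y⁻¹, so x·y ≠ y·x and G is not abelian. Hence G is not cyclic.

Answer: No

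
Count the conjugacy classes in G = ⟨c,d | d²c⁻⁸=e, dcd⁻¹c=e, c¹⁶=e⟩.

The conjugacy classes (representative and size) are:
  [e] (size 1), [c] (size 2), [c¹⁴] (size 2), [c¹³] (size 2), [c¹²] (size 2), [c⁵] (size 2), [c¹⁰] (size 2), [c⁷] (size 2), [c⁸] (size 1), [d⁻¹] (size 8), [c⁷d⁻¹] (size 8).
Class equation: 1 + 2 + 2 + 2 + 2 + 2 + 2 + 2 + 1 + 8 + 8 = 32 = |G|. So G has 11 conjugacy classes.

Answer: 11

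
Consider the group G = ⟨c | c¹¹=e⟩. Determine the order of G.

G is generated by a single element, so G is cyclic. The relator gives c¹¹ = e and no smaller power is forced to be e, so the 11 powers {c, e, c², c³, c⁴, c⁵, c⁶, c⁷, c⁸, c⁹, c¹⁰} are distinct. Hence |G| = 11.

Answer: 11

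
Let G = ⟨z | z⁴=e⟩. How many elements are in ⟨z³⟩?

|⟨z³⟩| equals the order of z³. Compute successive powers until reaching e:
  (z³)¹ = z³, (z³)² = z², (z³)³ = z, (z³)⁴ = e.
The smallest positive k with (z³)ᵏ = e is 4, so |⟨z³⟩| = 4.

Answer: 4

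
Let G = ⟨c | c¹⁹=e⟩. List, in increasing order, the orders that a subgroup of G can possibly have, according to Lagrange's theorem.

|G| = 19 = 19. By Lagrange's theorem the order of any subgroup divides 19; the divisors of 19 are 1, 19.

Answer: 1, 19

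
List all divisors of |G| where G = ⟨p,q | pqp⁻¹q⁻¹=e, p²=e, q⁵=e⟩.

|G| = 10 = 2 · 5. By Lagrange's theorem the order of any subgroup divides 10; the divisors of 10 are 1, 2, 5, 10.

Answer: 1, 2, 5, 10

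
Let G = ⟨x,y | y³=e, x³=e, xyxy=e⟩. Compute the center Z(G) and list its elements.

An element z ∈ Z(G) iff z commutes with every generator.
For example e is central: e·x = x = x·e; e·y = y = y·e.
Whereas x ∉ Z(G) since x·y = xy ≠ x²y² = y·x.
Checking each of the 12 elements this way gives Z(G) = {e}, of order 1.

Answer: {e}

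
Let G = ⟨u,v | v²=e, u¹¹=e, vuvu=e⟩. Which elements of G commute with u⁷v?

⟨u⁷v⟩ ⊆ C_G(u⁷v) since powers of u⁷v commute with u⁷v; so |C_G(u⁷v)| ≥ |⟨u⁷v⟩| = 2.
By orbit–stabilizer, |C_G(u⁷v)| = |G| / |conj. class of u⁷v| = 22 / 11 = 2.
The 2 elements commuting with u⁷v are {e, u⁷v}.

Answer: {e, u⁷v}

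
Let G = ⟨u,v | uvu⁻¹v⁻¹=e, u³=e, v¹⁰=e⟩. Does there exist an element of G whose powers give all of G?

|G| = 30. The element uv has order 30 (its powers give 30 distinct elements), so ⟨uv⟩ = G and G is cyclic.

Answer: Yes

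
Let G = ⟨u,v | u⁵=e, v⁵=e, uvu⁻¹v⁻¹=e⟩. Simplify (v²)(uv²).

Compute (v²) · (uv²) by multiplying left to right and reducing via the relations at each step:
  (v²) · u = uv²
  (uv²) · v² = uv⁴

Answer: uv⁴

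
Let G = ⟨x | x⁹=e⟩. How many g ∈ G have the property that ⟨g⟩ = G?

G is cyclic of order 9. An element generates G iff its order is 9, and a cyclic group of order 9 has exactly φ(9) = 6 such elements.

Answer: 6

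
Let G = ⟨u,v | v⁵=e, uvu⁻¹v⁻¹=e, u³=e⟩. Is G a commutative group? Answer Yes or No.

Each pair of generators commutes: u·v = uv = v·u. Since the generators pairwise commute, every element of G commutes with every other, so G is abelian.

Answer: Yes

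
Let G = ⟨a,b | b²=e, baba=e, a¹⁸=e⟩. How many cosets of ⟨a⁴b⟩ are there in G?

First find ord(a⁴b) by computing successive powers:
  (a⁴b)¹ = a⁴b, (a⁴b)² = e.
So |⟨a⁴b⟩| = ord(a⁴b) = 2. With |G| = 36, by Lagrange [G : ⟨a⁴b⟩] = 36/2 = 18.

Answer: 18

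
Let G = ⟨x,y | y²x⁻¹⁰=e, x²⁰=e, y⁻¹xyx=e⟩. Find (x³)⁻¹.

The order of (x³) is 20 (smallest k with (x³)ᵏ = e), so (x³)⁻¹ = (x³)¹⁹ = x¹⁷.
Check: (x³) · (x¹⁷) → (x³) · x¹⁷ = e, giving e as required.

Answer: x¹⁷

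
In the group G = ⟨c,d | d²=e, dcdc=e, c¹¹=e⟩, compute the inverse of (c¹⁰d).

The order of (c¹⁰d) is 2 (smallest k with (c¹⁰d)ᵏ = e), so (c¹⁰d)⁻¹ = (c¹⁰d)¹ = c¹⁰d.
Check: (c¹⁰d) · (c¹⁰d) → (c¹⁰d) · c¹⁰ = d;   d · d = e, giving e as required.

Answer: c¹⁰d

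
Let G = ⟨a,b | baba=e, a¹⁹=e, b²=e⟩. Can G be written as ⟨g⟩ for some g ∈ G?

Every cyclic group is abelian. But a·b = ab while b·a = a¹⁸b, so a·b ≠ b·a and G is not abelian. Hence G is not cyclic.

Answer: No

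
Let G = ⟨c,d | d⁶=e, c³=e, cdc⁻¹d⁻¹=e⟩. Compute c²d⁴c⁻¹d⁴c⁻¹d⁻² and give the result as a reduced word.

Multiply left to right, reducing at each step:
  (c²) · d⁴ = c²d⁴
  (c²d⁴) · c⁻¹ = cd⁴
  (cd⁴) · d⁴ = cd²
  (cd²) · c⁻¹ = d²
  (d²) · d⁻² = e

Answer: e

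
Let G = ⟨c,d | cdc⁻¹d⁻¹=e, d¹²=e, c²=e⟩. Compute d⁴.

Compute successive powers of d, reducing at each step:
  d²: d · d = d²
  d³: (d²) · d = d³
  d⁴: (d³) · d = d⁴

Answer: d⁴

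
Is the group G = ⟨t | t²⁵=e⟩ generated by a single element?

|G| = 25. The element t has order 25 (its powers give 25 distinct elements), so ⟨t⟩ = G and G is cyclic.

Answer: Yes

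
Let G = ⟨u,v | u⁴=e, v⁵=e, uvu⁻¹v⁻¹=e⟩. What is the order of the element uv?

Compute successive powers until reaching e:
  (uv)¹ = uv, (uv)² = u²v², (uv)³ = u³v³, (uv)⁴ = v⁴, (uv)⁵ = u, (uv)⁶ = u²v, (uv)⁷ = u³v², (uv)⁸ = v³, (uv)⁹ = uv⁴, (uv)¹⁰ = u², (uv)¹¹ = u³v, (uv)¹² = v², (uv)¹³ = uv³, (uv)¹⁴ = u²v⁴, (uv)¹⁵ = u³, (uv)¹⁶ = v, (uv)¹⁷ = uv², (uv)¹⁸ = u²v³, (uv)¹⁹ = u³v⁴, (uv)²⁰ = e.
The smallest positive k with (uv)ᵏ = e is 20.

Answer: 20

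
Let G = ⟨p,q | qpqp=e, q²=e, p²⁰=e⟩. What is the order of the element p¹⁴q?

Compute successive powers until reaching e:
  (p¹⁴q)¹ = p¹⁴q, (p¹⁴q)² = e.
The smallest positive k with (p¹⁴q)ᵏ = e is 2.

Answer: 2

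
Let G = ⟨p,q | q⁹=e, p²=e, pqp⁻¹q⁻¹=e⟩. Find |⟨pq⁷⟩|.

|⟨pq⁷⟩| equals the order of pq⁷. Compute successive powers until reaching e:
  (pq⁷)¹ = pq⁷, (pq⁷)² = q⁵, (pq⁷)³ = pq³, (pq⁷)⁴ = q, (pq⁷)⁵ = pq⁸, (pq⁷)⁶ = q⁶, (pq⁷)⁷ = pq⁴, (pq⁷)⁸ = q², (pq⁷)⁹ = p, (pq⁷)¹⁰ = q⁷, (pq⁷)¹¹ = pq⁵, (pq⁷)¹² = q³, (pq⁷)¹³ = pq, (pq⁷)¹⁴ = q⁸, (pq⁷)¹⁵ = pq⁶, (pq⁷)¹⁶ = q⁴, (pq⁷)¹⁷ = pq², (pq⁷)¹⁸ = e.
The smallest positive k with (pq⁷)ᵏ = e is 18, so |⟨pq⁷⟩| = 18.

Answer: 18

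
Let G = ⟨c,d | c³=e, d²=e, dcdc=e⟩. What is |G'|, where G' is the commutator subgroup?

G' = [G, G] is generated by all commutators. The generator-pair commutators are: [c, d] = c².
The subgroup they normally generate is {e, c, c²}, of order 3.
Check: |G/G'| = 6/3 = 2 is the order of the abelianisation.

Answer: 3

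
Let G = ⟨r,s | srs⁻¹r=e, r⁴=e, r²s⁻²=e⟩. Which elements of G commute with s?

⟨s⟩ ⊆ C_G(s) since powers of s commute with s; so |C_G(s)| ≥ |⟨s⟩| = 4.
By orbit–stabilizer, |C_G(s)| = |G| / |conj. class of s| = 8 / 2 = 4.
The 4 elements commuting with s are {e, r², s, s⁻¹}.

Answer: {e, r², s, s⁻¹}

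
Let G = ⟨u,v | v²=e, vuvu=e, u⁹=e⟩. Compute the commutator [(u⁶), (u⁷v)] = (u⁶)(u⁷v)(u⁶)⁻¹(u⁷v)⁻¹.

[(u⁶), (u⁷v)] = (u⁶)·(u⁷v)·(u⁶)⁻¹·(u⁷v)⁻¹.
  (u⁶) · (u⁷v) = u⁴v
  (u⁴v) · (u³) = uv
  (uv) · (u⁷v) = u³

Answer: u³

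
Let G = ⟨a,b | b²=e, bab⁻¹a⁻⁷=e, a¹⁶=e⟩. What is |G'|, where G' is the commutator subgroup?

G' = [G, G] is generated by all commutators. The generator-pair commutators are: [a, b] = a¹⁰.
The subgroup they normally generate is {e, a², a⁴, a⁶, a⁸, a¹⁰, a¹², a¹⁴}, of order 8.
Check: |G/G'| = 32/8 = 4 is the order of the abelianisation.

Answer: 8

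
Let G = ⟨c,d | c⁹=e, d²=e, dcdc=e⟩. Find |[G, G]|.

G' = [G, G] is generated by all commutators. The generator-pair commutators are: [c, d] = c².
The subgroup they normally generate is {e, c, c², c³, c⁴, c⁵, c⁶, c⁷, c⁸}, of order 9.
Check: |G/G'| = 18/9 = 2 is the order of the abelianisation.

Answer: 9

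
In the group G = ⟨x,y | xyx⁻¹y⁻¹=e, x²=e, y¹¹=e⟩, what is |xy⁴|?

Compute successive powers until reaching e:
  (xy⁴)¹ = xy⁴, (xy⁴)² = y⁸, (xy⁴)³ = xy, (xy⁴)⁴ = y⁵, (xy⁴)⁵ = xy⁹, (xy⁴)⁶ = y², (xy⁴)⁷ = xy⁶, (xy⁴)⁸ = y¹⁰, (xy⁴)⁹ = xy³, (xy⁴)¹⁰ = y⁷, (xy⁴)¹¹ = x, (xy⁴)¹² = y⁴, (xy⁴)¹³ = xy⁸, (xy⁴)¹⁴ = y, (xy⁴)¹⁵ = xy⁵, (xy⁴)¹⁶ = y⁹, (xy⁴)¹⁷ = xy², (xy⁴)¹⁸ = y⁶, (xy⁴)¹⁹ = xy¹⁰, (xy⁴)²⁰ = y³, (xy⁴)²¹ = xy⁷, (xy⁴)²² = e.
The smallest positive k with (xy⁴)ᵏ = e is 22.

Answer: 22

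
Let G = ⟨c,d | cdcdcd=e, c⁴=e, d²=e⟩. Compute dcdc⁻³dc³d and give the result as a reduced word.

Multiply left to right, reducing at each step:
  d · c = dc
  (dc) · d = c³dc³
  (c³dc³) · c⁻³ = c³d
  (c³d) · d = c³
  (c³) · c³ = c²
  (c²) · d = c²d

Answer: c²d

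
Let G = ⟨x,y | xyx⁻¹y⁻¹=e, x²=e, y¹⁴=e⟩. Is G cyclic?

|G| = 28, but the maximum element order in G is 14 < 28. No single element generates all of G, so G is not cyclic.

Answer: No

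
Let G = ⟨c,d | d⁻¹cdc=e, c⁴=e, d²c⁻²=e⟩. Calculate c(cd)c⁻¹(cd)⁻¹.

[c, (cd)] = c·(cd)·c⁻¹·(cd)⁻¹.
  c · (cd) = d⁻¹
  (d⁻¹) · (c³) = cd⁻¹
  (cd⁻¹) · (cd⁻¹) = c²

Answer: c²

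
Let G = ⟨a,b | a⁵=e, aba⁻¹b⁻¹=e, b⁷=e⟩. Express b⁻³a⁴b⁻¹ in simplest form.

Multiply left to right, reducing at each step:
  (b⁴) · a⁴ = a⁴b⁴
  (a⁴b⁴) · b⁻¹ = a⁴b³

Answer: a⁴b³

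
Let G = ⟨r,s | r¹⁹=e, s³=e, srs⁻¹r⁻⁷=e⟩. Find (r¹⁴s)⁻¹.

The order of (r¹⁴s) is 3 (smallest k with (r¹⁴s)ᵏ = e), so (r¹⁴s)⁻¹ = (r¹⁴s)² = r¹⁷s².
Check: (r¹⁴s) · (r¹⁷s²) → (r¹⁴s) · r¹⁷ = s;   s · s² = e, giving e as required.

Answer: r¹⁷s²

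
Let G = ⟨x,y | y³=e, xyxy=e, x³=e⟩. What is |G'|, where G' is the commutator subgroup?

G' = [G, G] is generated by all commutators. The generator-pair commutators are: [x, y] = xy²x.
The subgroup they normally generate is {e, xy, x²y², xy²x}, of order 4.
Check: |G/G'| = 12/4 = 3 is the order of the abelianisation.

Answer: 4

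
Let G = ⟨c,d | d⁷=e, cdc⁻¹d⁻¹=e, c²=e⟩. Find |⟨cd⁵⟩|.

|⟨cd⁵⟩| equals the order of cd⁵. Compute successive powers until reaching e:
  (cd⁵)¹ = cd⁵, (cd⁵)² = d³, (cd⁵)³ = cd, (cd⁵)⁴ = d⁶, (cd⁵)⁵ = cd⁴, (cd⁵)⁶ = d², (cd⁵)⁷ = c, (cd⁵)⁸ = d⁵, (cd⁵)⁹ = cd³, (cd⁵)¹⁰ = d, (cd⁵)¹¹ = cd⁶, (cd⁵)¹² = d⁴, (cd⁵)¹³ = cd², (cd⁵)¹⁴ = e.
The smallest positive k with (cd⁵)ᵏ = e is 14, so |⟨cd⁵⟩| = 14.

Answer: 14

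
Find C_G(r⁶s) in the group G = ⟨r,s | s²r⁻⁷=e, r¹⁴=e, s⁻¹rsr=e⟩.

⟨r⁶s⟩ ⊆ C_G(r⁶s) since powers of r⁶s commute with r⁶s; so |C_G(r⁶s)| ≥ |⟨r⁶s⟩| = 4.
By orbit–stabilizer, |C_G(r⁶s)| = |G| / |conj. class of r⁶s| = 28 / 7 = 4.
The 4 elements commuting with r⁶s are {e, r⁷, r⁶s, r⁶s⁻¹}.

Answer: {e, r⁷, r⁶s, r⁶s⁻¹}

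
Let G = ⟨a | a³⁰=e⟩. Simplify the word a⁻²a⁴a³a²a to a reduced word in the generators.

Multiply left to right, reducing at each step:
  (a²⁸) · a⁴ = a²
  (a²) · a³ = a⁵
  (a⁵) · a² = a⁷
  (a⁷) · a = a⁸

Answer: a⁸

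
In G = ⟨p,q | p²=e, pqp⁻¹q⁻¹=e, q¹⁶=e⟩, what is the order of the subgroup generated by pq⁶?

|⟨pq⁶⟩| equals the order of pq⁶. Compute successive powers until reaching e:
  (pq⁶)¹ = pq⁶, (pq⁶)² = q¹², (pq⁶)³ = pq², (pq⁶)⁴ = q⁸, (pq⁶)⁵ = pq¹⁴, (pq⁶)⁶ = q⁴, (pq⁶)⁷ = pq¹⁰, (pq⁶)⁸ = e.
The smallest positive k with (pq⁶)ᵏ = e is 8, so |⟨pq⁶⟩| = 8.

Answer: 8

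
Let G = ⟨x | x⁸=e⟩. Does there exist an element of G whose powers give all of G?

|G| = 8. The element x has order 8 (its powers give 8 distinct elements), so ⟨x⟩ = G and G is cyclic.

Answer: Yes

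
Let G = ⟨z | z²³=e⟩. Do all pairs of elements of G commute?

G has a single generator, so G is cyclic and hence abelian.

Answer: Yes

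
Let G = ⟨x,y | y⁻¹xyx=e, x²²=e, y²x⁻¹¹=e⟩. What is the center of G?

An element z ∈ Z(G) iff z commutes with every generator.
For example x¹¹ is central: (x¹¹)·x = x¹² = x·(x¹¹); (x¹¹)·y = y⁻¹ = y·(x¹¹).
Whereas x ∉ Z(G) since x·y = xy ≠ x¹⁰y⁻¹ = y·x.
Checking each of the 44 elements this way gives Z(G) = {e, x¹¹}, of order 2.

Answer: {e, x¹¹}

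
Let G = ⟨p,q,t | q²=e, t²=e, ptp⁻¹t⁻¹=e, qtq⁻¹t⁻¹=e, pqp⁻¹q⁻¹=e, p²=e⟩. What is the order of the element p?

Compute successive powers until reaching e:
  p¹ = p, p² = e.
The smallest positive k with pᵏ = e is 2.

Answer: 2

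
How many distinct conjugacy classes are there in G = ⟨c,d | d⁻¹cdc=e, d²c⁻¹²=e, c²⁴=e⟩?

The conjugacy classes (representative and size) are:
  [e] (size 1), [c] (size 2), [c²] (size 2), [c³] (size 2), [c⁴] (size 2), [c⁵] (size 2), [c¹⁸] (size 2), [c⁷] (size 2), [c¹⁶] (size 2), [c¹⁵] (size 2), [c¹⁴] (size 2), [c¹³] (size 2), [c¹²] (size 1), [c⁶d] (size 12), [c⁵d⁻¹] (size 12).
Class equation: 1 + 2 + 2 + 2 + 2 + 2 + 2 + 2 + 2 + 2 + 2 + 2 + 1 + 12 + 12 = 48 = |G|. So G has 15 conjugacy classes.

Answer: 15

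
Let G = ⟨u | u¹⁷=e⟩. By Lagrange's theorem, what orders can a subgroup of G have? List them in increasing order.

|G| = 17 = 17. By Lagrange's theorem the order of any subgroup divides 17; the divisors of 17 are 1, 17.

Answer: 1, 17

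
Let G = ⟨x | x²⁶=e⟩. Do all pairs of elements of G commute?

G has a single generator, so G is cyclic and hence abelian.

Answer: Yes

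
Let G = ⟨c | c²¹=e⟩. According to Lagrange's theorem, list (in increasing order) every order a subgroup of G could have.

|G| = 21 = 3 · 7. By Lagrange's theorem the order of any subgroup divides 21; the divisors of 21 are 1, 3, 7, 21.

Answer: 1, 3, 7, 21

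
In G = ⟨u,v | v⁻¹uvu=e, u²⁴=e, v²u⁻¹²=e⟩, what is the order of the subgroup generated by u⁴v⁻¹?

|⟨u⁴v⁻¹⟩| equals the order of u⁴v⁻¹. Compute successive powers until reaching e:
  (u⁴v⁻¹)¹ = u⁴v⁻¹, (u⁴v⁻¹)² = u¹², (u⁴v⁻¹)³ = u⁴v, (u⁴v⁻¹)⁴ = e.
The smallest positive k with (u⁴v⁻¹)ᵏ = e is 4, so |⟨u⁴v⁻¹⟩| = 4.

Answer: 4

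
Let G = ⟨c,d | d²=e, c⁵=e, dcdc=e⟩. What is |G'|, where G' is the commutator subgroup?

G' = [G, G] is generated by all commutators. The generator-pair commutators are: [c, d] = c².
The subgroup they normally generate is {e, c, c², c³, c⁴}, of order 5.
Check: |G/G'| = 10/5 = 2 is the order of the abelianisation.

Answer: 5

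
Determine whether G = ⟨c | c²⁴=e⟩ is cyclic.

|G| = 24. The element c has order 24 (its powers give 24 distinct elements), so ⟨c⟩ = G and G is cyclic.

Answer: Yes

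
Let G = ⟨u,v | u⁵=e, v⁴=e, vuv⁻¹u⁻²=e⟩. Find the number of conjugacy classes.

The conjugacy classes (representative and size) are:
  [e] (size 1), [u⁴] (size 4), [u²v] (size 5), [v²] (size 5), [u³v³] (size 5).
Class equation: 1 + 4 + 5 + 5 + 5 = 20 = |G|. So G has 5 conjugacy classes.

Answer: 5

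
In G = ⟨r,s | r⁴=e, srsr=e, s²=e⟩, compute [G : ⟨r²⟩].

First find ord(r²) by computing successive powers:
  (r²)¹ = r², (r²)² = e.
So |⟨r²⟩| = ord(r²) = 2. With |G| = 8, by Lagrange [G : ⟨r²⟩] = 8/2 = 4.

Answer: 4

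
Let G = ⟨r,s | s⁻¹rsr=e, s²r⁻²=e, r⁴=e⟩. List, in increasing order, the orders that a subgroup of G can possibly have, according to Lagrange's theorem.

|G| = 8 = 2³. By Lagrange's theorem the order of any subgroup divides 8; the divisors of 8 are 1, 2, 4, 8.

Answer: 1, 2, 4, 8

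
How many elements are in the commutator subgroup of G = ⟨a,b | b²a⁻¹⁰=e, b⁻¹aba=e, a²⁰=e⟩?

G' = [G, G] is generated by all commutators. The generator-pair commutators are: [a, b] = a².
The subgroup they normally generate is {e, a², a⁴, a⁶, a⁸, a¹⁰, a¹², a¹⁴, a¹⁶, a¹⁸}, of order 10.
Check: |G/G'| = 40/10 = 4 is the order of the abelianisation.

Answer: 10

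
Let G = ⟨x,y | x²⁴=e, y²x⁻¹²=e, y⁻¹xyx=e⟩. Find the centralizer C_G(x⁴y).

⟨x⁴y⟩ ⊆ C_G(x⁴y) since powers of x⁴y commute with x⁴y; so |C_G(x⁴y)| ≥ |⟨x⁴y⟩| = 4.
By orbit–stabilizer, |C_G(x⁴y)| = |G| / |conj. class of x⁴y| = 48 / 12 = 4.
The 4 elements commuting with x⁴y are {e, x¹², x⁴y, x⁴y⁻¹}.

Answer: {e, x¹², x⁴y, x⁴y⁻¹}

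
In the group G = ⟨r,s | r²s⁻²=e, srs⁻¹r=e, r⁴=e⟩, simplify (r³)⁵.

Compute successive powers of (r³), reducing at each step:
  (r³)²: (r³) · r³ = r²
  (r³)³: (r²) · r³ = r
  (r³)⁴: r · r³ = e
  (r³)⁵: e · r³ = r³

Answer: r³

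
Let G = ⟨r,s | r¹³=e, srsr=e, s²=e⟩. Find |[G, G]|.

G' = [G, G] is generated by all commutators. The generator-pair commutators are: [r, s] = r².
The subgroup they normally generate is {e, r, r², r³, r⁴, r⁵, r⁶, r⁷, r⁸, r⁹, r¹⁰, r¹¹, r¹²}, of order 13.
Check: |G/G'| = 26/13 = 2 is the order of the abelianisation.

Answer: 13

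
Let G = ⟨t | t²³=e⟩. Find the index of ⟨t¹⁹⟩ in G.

First find ord(t¹⁹) by computing successive powers:
  (t¹⁹)¹ = t¹⁹, (t¹⁹)² = t¹⁵, (t¹⁹)³ = t¹¹, (t¹⁹)⁴ = t⁷, (t¹⁹)⁵ = t³, (t¹⁹)⁶ = t²², (t¹⁹)⁷ = t¹⁸, (t¹⁹)⁸ = t¹⁴, (t¹⁹)⁹ = t¹⁰, (t¹⁹)¹⁰ = t⁶, (t¹⁹)¹¹ = t², (t¹⁹)¹² = t²¹, (t¹⁹)¹³ = t¹⁷, (t¹⁹)¹⁴ = t¹³, (t¹⁹)¹⁵ = t⁹, (t¹⁹)¹⁶ = t⁵, (t¹⁹)¹⁷ = t, (t¹⁹)¹⁸ = t²⁰, (t¹⁹)¹⁹ = t¹⁶, (t¹⁹)²⁰ = t¹², (t¹⁹)²¹ = t⁸, (t¹⁹)²² = t⁴, (t¹⁹)²³ = e.
So |⟨t¹⁹⟩| = ord(t¹⁹) = 23. With |G| = 23, by Lagrange [G : ⟨t¹⁹⟩] = 23/23 = 1.

Answer: 1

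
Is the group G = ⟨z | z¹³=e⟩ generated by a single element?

|G| = 13. The element z has order 13 (its powers give 13 distinct elements), so ⟨z⟩ = G and G is cyclic.

Answer: Yes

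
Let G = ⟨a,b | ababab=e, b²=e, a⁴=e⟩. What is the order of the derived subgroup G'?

G' = [G, G] is generated by all commutators. The generator-pair commutators are: [a, b] = a²ba.
The subgroup they normally generate is {e, a², ab, ba³, a²ba, a³b, a²ba³, ba, aba², ba²b, a²ba²b, a³ba²}, of order 12.
Check: |G/G'| = 24/12 = 2 is the order of the abelianisation.

Answer: 12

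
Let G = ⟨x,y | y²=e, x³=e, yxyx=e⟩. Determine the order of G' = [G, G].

G' = [G, G] is generated by all commutators. The generator-pair commutators are: [x, y] = x².
The subgroup they normally generate is {e, x, x²}, of order 3.
Check: |G/G'| = 6/3 = 2 is the order of the abelianisation.

Answer: 3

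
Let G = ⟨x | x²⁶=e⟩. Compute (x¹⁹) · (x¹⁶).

Compute (x¹⁹) · (x¹⁶) by multiplying left to right and reducing via the relations at each step:
  (x¹⁹) · x¹⁶ = x⁹

Answer: x⁹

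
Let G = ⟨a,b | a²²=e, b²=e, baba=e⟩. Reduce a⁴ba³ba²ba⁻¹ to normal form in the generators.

Multiply left to right, reducing at each step:
  (a⁴) · b = a⁴b
  (a⁴b) · a³ = ab
  (ab) · b = a
  a · a² = a³
  (a³) · b = a³b
  (a³b) · a⁻¹ = a⁴b

Answer: a⁴b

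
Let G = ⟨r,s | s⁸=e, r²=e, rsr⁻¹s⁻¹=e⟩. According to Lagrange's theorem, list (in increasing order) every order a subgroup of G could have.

|G| = 16 = 2⁴. By Lagrange's theorem the order of any subgroup divides 16; the divisors of 16 are 1, 2, 4, 8, 16.

Answer: 1, 2, 4, 8, 16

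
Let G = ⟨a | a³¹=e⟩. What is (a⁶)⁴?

Compute successive powers of (a⁶), reducing at each step:
  (a⁶)²: (a⁶) · a⁶ = a¹²
  (a⁶)³: (a¹²) · a⁶ = a¹⁸
  (a⁶)⁴: (a¹⁸) · a⁶ = a²⁴

Answer: a²⁴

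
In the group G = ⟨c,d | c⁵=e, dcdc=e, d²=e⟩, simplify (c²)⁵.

Compute successive powers of (c²), reducing at each step:
  (c²)²: (c²) · c² = c⁴
  (c²)³: (c⁴) · c² = c
  (c²)⁴: c · c² = c³
  (c²)⁵: (c³) · c² = e

Answer: e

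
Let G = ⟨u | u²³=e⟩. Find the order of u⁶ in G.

Compute successive powers until reaching e:
  (u⁶)¹ = u⁶, (u⁶)² = u¹², (u⁶)³ = u¹⁸, (u⁶)⁴ = u, (u⁶)⁵ = u⁷, (u⁶)⁶ = u¹³, (u⁶)⁷ = u¹⁹, (u⁶)⁸ = u², (u⁶)⁹ = u⁸, (u⁶)¹⁰ = u¹⁴, (u⁶)¹¹ = u²⁰, (u⁶)¹² = u³, (u⁶)¹³ = u⁹, (u⁶)¹⁴ = u¹⁵, (u⁶)¹⁵ = u²¹, (u⁶)¹⁶ = u⁴, (u⁶)¹⁷ = u¹⁰, (u⁶)¹⁸ = u¹⁶, (u⁶)¹⁹ = u²², (u⁶)²⁰ = u⁵, (u⁶)²¹ = u¹¹, (u⁶)²² = u¹⁷, (u⁶)²³ = e.
The smallest positive k with (u⁶)ᵏ = e is 23.

Answer: 23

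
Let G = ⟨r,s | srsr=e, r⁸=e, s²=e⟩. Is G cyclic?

Every cyclic group is abelian. But r·s = rs while s·r = r⁷s, so r·s ≠ s·r and G is not abelian. Hence G is not cyclic.

Answer: No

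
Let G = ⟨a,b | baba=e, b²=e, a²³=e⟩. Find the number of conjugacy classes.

The conjugacy classes (representative and size) are:
  [e] (size 1), [a] (size 2), [a²¹] (size 2), [a²⁰] (size 2), [a⁴] (size 2), [a¹⁸] (size 2), [a⁶] (size 2), [a¹⁶] (size 2), [a⁸] (size 2), [a⁹] (size 2), [a¹⁰] (size 2), [a¹²] (size 2), [a¹⁸b] (size 23).
Class equation: 1 + 2 + 2 + 2 + 2 + 2 + 2 + 2 + 2 + 2 + 2 + 2 + 23 = 46 = |G|. So G has 13 conjugacy classes.

Answer: 13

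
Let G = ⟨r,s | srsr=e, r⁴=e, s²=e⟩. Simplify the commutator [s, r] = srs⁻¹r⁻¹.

[s, r] = s·r·s⁻¹·r⁻¹.
  s · r = r³s
  (r³s) · s = r³
  (r³) · (r³) = r²

Answer: r²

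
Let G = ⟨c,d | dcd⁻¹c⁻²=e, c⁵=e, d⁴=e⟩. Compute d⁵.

Compute successive powers of d, reducing at each step:
  d²: d · d = d²
  d³: (d²) · d = d³
  d⁴: (d³) · d = e
  d⁵: e · d = d

Answer: d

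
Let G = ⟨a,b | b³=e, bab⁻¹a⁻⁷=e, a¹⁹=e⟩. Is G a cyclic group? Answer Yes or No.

Every cyclic group is abelian. But a·b = ab while b·a = a⁷b, so a·b ≠ b·a and G is not abelian. Hence G is not cyclic.

Answer: No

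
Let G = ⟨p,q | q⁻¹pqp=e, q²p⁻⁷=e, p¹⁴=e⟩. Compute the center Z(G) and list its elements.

An element z ∈ Z(G) iff z commutes with every generator.
For example p⁷ is central: (p⁷)·p = p⁸ = p·(p⁷); (p⁷)·q = q⁻¹ = q·(p⁷).
Whereas p ∉ Z(G) since p·q = pq ≠ p⁶q⁻¹ = q·p.
Checking each of the 28 elements this way gives Z(G) = {e, p⁷}, of order 2.

Answer: {e, p⁷}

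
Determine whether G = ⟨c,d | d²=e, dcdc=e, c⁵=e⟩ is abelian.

c·d = cd but d·c = c⁴d, so c·d ≠ d·c and G is not abelian.

Answer: No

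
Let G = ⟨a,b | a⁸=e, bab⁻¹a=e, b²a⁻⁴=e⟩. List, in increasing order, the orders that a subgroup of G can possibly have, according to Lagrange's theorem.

|G| = 16 = 2⁴. By Lagrange's theorem the order of any subgroup divides 16; the divisors of 16 are 1, 2, 4, 8, 16.

Answer: 1, 2, 4, 8, 16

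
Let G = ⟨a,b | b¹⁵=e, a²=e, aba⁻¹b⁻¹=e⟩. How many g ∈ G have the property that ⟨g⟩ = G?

G is cyclic of order 30. An element generates G iff its order is 30, and a cyclic group of order 30 has exactly φ(30) = 8 such elements.

Answer: 8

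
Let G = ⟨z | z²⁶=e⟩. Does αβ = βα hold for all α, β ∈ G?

G has a single generator, so G is cyclic and hence abelian.

Answer: Yes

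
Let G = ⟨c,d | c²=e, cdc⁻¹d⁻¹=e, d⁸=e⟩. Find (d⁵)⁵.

Compute successive powers of (d⁵), reducing at each step:
  (d⁵)²: (d⁵) · d⁵ = d²
  (d⁵)³: (d²) · d⁵ = d⁷
  (d⁵)⁴: (d⁷) · d⁵ = d⁴
  (d⁵)⁵: (d⁴) · d⁵ = d

Answer: d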